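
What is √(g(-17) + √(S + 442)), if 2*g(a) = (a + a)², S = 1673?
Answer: √(578 + 3*√235) ≈ 24.980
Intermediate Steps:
g(a) = 2*a² (g(a) = (a + a)²/2 = (2*a)²/2 = (4*a²)/2 = 2*a²)
√(g(-17) + √(S + 442)) = √(2*(-17)² + √(1673 + 442)) = √(2*289 + √2115) = √(578 + 3*√235)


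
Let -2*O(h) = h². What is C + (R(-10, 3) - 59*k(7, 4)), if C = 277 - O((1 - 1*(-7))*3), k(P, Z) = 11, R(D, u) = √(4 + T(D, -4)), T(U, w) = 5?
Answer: -81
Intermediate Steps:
R(D, u) = 3 (R(D, u) = √(4 + 5) = √9 = 3)
O(h) = -h²/2
C = 565 (C = 277 - (-1)*((1 - 1*(-7))*3)²/2 = 277 - (-1)*((1 + 7)*3)²/2 = 277 - (-1)*(8*3)²/2 = 277 - (-1)*24²/2 = 277 - (-1)*576/2 = 277 - 1*(-288) = 277 + 288 = 565)
C + (R(-10, 3) - 59*k(7, 4)) = 565 + (3 - 59*11) = 565 + (3 - 649) = 565 - 646 = -81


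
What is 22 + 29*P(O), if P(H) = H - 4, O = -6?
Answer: -268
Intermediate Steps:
P(H) = -4 + H
22 + 29*P(O) = 22 + 29*(-4 - 6) = 22 + 29*(-10) = 22 - 290 = -268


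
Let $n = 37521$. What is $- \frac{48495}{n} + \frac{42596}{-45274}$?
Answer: $- \frac{632301191}{283120959} \approx -2.2333$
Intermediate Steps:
$- \frac{48495}{n} + \frac{42596}{-45274} = - \frac{48495}{37521} + \frac{42596}{-45274} = \left(-48495\right) \frac{1}{37521} + 42596 \left(- \frac{1}{45274}\right) = - \frac{16165}{12507} - \frac{21298}{22637} = - \frac{632301191}{283120959}$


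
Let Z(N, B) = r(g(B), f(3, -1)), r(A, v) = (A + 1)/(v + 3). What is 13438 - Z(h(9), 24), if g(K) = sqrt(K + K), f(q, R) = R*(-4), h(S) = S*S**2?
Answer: 94065/7 - 4*sqrt(3)/7 ≈ 13437.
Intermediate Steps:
h(S) = S**3
f(q, R) = -4*R
g(K) = sqrt(2)*sqrt(K) (g(K) = sqrt(2*K) = sqrt(2)*sqrt(K))
r(A, v) = (1 + A)/(3 + v)
Z(N, B) = 1/7 + sqrt(2)*sqrt(B)/7 (Z(N, B) = (1 + sqrt(2)*sqrt(B))/(3 - 4*(-1)) = (1 + sqrt(2)*sqrt(B))/(3 + 4) = (1 + sqrt(2)*sqrt(B))/7 = 1/7 + sqrt(2)*sqrt(B)/7)
13438 - Z(h(9), 24) = 13438 - (1/7 + sqrt(2)*sqrt(24)/7) = 13438 - (1/7 + sqrt(2)*(2*sqrt(6))/7) = 13438 - (1/7 + 4*sqrt(3)/7) = 13438 + (-1/7 - 4*sqrt(3)/7) = 94065/7 - 4*sqrt(3)/7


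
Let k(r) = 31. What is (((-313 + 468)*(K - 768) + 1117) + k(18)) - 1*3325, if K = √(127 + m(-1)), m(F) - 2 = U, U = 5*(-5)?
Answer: -121217 + 310*√26 ≈ -1.1964e+5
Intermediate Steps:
U = -25
m(F) = -23 (m(F) = 2 - 25 = -23)
K = 2*√26 (K = √(127 - 23) = √104 = 2*√26 ≈ 10.198)
(((-313 + 468)*(K - 768) + 1117) + k(18)) - 1*3325 = (((-313 + 468)*(2*√26 - 768) + 1117) + 31) - 1*3325 = ((155*(-768 + 2*√26) + 1117) + 31) - 3325 = (((-119040 + 310*√26) + 1117) + 31) - 3325 = ((-117923 + 310*√26) + 31) - 3325 = (-117892 + 310*√26) - 3325 = -121217 + 310*√26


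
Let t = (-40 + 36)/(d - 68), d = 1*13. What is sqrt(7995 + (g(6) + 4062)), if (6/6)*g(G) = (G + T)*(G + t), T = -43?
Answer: sqrt(35792735)/55 ≈ 108.78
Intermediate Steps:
d = 13
t = 4/55 (t = (-40 + 36)/(13 - 68) = -4/(-55) = -4*(-1/55) = 4/55 ≈ 0.072727)
g(G) = (-43 + G)*(4/55 + G) (g(G) = (G - 43)*(G + 4/55) = (-43 + G)*(4/55 + G))
sqrt(7995 + (g(6) + 4062)) = sqrt(7995 + ((-172/55 + 6**2 - 2361/55*6) + 4062)) = sqrt(7995 + ((-172/55 + 36 - 14166/55) + 4062)) = sqrt(7995 + (-12358/55 + 4062)) = sqrt(7995 + 211052/55) = sqrt(650777/55) = sqrt(35792735)/55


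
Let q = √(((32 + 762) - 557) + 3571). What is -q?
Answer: -4*√238 ≈ -61.709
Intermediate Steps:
q = 4*√238 (q = √((794 - 557) + 3571) = √(237 + 3571) = √3808 = 4*√238 ≈ 61.709)
-q = -4*√238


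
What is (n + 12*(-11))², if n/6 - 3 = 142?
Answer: 544644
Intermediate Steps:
n = 870 (n = 18 + 6*142 = 18 + 852 = 870)
(n + 12*(-11))² = (870 + 12*(-11))² = (870 - 132)² = 738² = 544644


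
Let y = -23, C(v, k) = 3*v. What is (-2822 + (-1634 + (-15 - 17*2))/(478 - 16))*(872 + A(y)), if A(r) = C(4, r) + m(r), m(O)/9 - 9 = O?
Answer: -14992861/7 ≈ -2.1418e+6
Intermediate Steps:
m(O) = 81 + 9*O
A(r) = 93 + 9*r (A(r) = 3*4 + (81 + 9*r) = 12 + (81 + 9*r) = 93 + 9*r)
(-2822 + (-1634 + (-15 - 17*2))/(478 - 16))*(872 + A(y)) = (-2822 + (-1634 + (-15 - 17*2))/(478 - 16))*(872 + (93 + 9*(-23))) = (-2822 + (-1634 + (-15 - 34))/462)*(872 + (93 - 207)) = (-2822 + (-1634 - 49)*(1/462))*(872 - 114) = (-2822 - 1683*1/462)*758 = (-2822 - 51/14)*758 = -39559/14*758 = -14992861/7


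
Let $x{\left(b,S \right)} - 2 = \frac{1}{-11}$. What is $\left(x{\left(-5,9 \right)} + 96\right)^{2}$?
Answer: $\frac{1159929}{121} \approx 9586.2$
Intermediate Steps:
$x{\left(b,S \right)} = \frac{21}{11}$ ($x{\left(b,S \right)} = 2 + \frac{1}{-11} = 2 - \frac{1}{11} = \frac{21}{11}$)
$\left(x{\left(-5,9 \right)} + 96\right)^{2} = \left(\frac{21}{11} + 96\right)^{2} = \left(\frac{1077}{11}\right)^{2} = \frac{1159929}{121}$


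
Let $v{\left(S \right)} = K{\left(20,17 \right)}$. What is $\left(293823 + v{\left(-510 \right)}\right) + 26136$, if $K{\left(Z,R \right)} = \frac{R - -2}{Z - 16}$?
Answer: $\frac{1279855}{4} \approx 3.1996 \cdot 10^{5}$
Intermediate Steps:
$K{\left(Z,R \right)} = \frac{2 + R}{-16 + Z}$ ($K{\left(Z,R \right)} = \frac{R + \left(-5 + 7\right)}{-16 + Z} = \frac{R + 2}{-16 + Z} = \frac{2 + R}{-16 + Z}$)
$v{\left(S \right)} = \frac{19}{4}$ ($v{\left(S \right)} = \frac{2 + 17}{-16 + 20} = \frac{1}{4} \cdot 19 = \frac{19}{4}$)
$\left(293823 + v{\left(-510 \right)}\right) + 26136 = \left(293823 + \frac{19}{4}\right) + 26136 = \frac{1175311}{4} + 26136 = \frac{1279855}{4}$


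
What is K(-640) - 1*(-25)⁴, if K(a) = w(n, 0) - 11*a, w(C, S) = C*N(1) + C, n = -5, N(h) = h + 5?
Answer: -383620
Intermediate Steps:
N(h) = 5 + h
w(C, S) = 7*C (w(C, S) = C*(5 + 1) + C = C*6 + C = 6*C + C = 7*C)
K(a) = -35 - 11*a (K(a) = 7*(-5) - 11*a = -35 - 11*a)
K(-640) - 1*(-25)⁴ = (-35 - 11*(-640)) - 1*(-25)⁴ = (-35 + 7040) - 1*390625 = 7005 - 390625 = -383620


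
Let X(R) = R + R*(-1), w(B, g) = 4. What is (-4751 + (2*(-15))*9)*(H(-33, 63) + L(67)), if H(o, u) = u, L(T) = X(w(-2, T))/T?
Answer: -316323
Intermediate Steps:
X(R) = 0 (X(R) = R - R = 0)
L(T) = 0 (L(T) = 0/T = 0)
(-4751 + (2*(-15))*9)*(H(-33, 63) + L(67)) = (-4751 + (2*(-15))*9)*(63 + 0) = (-4751 - 30*9)*63 = (-4751 - 270)*63 = -5021*63 = -316323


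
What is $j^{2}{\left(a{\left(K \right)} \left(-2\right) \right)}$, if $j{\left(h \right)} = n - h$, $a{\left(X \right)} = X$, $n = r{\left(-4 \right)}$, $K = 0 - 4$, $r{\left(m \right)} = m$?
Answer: $144$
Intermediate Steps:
$K = -4$
$n = -4$
$j{\left(h \right)} = -4 - h$
$j^{2}{\left(a{\left(K \right)} \left(-2\right) \right)} = \left(-4 - \left(-4\right) \left(-2\right)\right)^{2} = \left(-4 - 8\right)^{2} = \left(-12\right)^{2} = 144$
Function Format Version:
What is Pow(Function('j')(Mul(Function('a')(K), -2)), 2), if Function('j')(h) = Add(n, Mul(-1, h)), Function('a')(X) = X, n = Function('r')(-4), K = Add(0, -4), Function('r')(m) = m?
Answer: 144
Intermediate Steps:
K = -4
n = -4
Function('j')(h) = Add(-4, Mul(-1, h))
Pow(Function('j')(Mul(Function('a')(K), -2)), 2) = Pow(Add(-4, Mul(-1, Mul(-4, -2))), 2) = Pow(Add(-4, Mul(-1, 8)), 2) = Pow(Add(-4, -8), 2) = Pow(-12, 2) = 144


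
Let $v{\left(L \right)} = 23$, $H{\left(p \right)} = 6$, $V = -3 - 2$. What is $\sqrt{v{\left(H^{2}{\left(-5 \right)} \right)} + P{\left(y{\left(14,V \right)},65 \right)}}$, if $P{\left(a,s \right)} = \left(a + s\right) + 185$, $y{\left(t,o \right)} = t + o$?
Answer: $\sqrt{282} \approx 16.793$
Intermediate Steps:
$V = -5$
$y{\left(t,o \right)} = o + t$
$P{\left(a,s \right)} = 185 + a + s$
$\sqrt{v{\left(H^{2}{\left(-5 \right)} \right)} + P{\left(y{\left(14,V \right)},65 \right)}} = \sqrt{23 + \left(185 + \left(-5 + 14\right) + 65\right)} = \sqrt{23 + \left(185 + 9 + 65\right)} = \sqrt{23 + 259} = \sqrt{282}$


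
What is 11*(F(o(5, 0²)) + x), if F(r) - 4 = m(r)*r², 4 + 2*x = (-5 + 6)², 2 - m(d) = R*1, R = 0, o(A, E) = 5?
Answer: 1155/2 ≈ 577.50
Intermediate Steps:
m(d) = 2 (m(d) = 2 - 0 = 2 - 1*0 = 2 + 0 = 2)
x = -3/2 (x = -2 + (-5 + 6)²/2 = -2 + (½)*1² = -2 + (½)*1 = -2 + ½ = -3/2 ≈ -1.5000)
F(r) = 4 + 2*r²
11*(F(o(5, 0²)) + x) = 11*((4 + 2*5²) - 3/2) = 11*((4 + 2*25) - 3/2) = 11*((4 + 50) - 3/2) = 11*(54 - 3/2) = 11*(105/2) = 1155/2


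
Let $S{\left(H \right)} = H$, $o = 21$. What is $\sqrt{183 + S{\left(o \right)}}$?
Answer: $2 \sqrt{51} \approx 14.283$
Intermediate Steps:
$\sqrt{183 + S{\left(o \right)}} = \sqrt{183 + 21} = \sqrt{204} = 2 \sqrt{51}$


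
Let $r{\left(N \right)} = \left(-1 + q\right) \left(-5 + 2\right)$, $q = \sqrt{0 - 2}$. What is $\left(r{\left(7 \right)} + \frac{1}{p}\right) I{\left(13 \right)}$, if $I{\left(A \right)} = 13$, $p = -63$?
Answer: $\frac{2444}{63} - 39 i \sqrt{2} \approx 38.794 - 55.154 i$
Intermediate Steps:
$q = i \sqrt{2}$ ($q = \sqrt{-2} = i \sqrt{2} \approx 1.4142 i$)
$r{\left(N \right)} = 3 - 3 i \sqrt{2}$ ($r{\left(N \right)} = \left(-1 + i \sqrt{2}\right) \left(-5 + 2\right) = \left(-1 + i \sqrt{2}\right) \left(-3\right) = 3 - 3 i \sqrt{2}$)
$\left(r{\left(7 \right)} + \frac{1}{p}\right) I{\left(13 \right)} = \left(\left(3 - 3 i \sqrt{2}\right) + \frac{1}{-63}\right) 13 = \left(\left(3 - 3 i \sqrt{2}\right) - \frac{1}{63}\right) 13 = \left(\frac{188}{63} - 3 i \sqrt{2}\right) 13 = \frac{2444}{63} - 39 i \sqrt{2}$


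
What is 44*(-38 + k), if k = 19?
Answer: -836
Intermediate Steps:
44*(-38 + k) = 44*(-38 + 19) = 44*(-19) = -836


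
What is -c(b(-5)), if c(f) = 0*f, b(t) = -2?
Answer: 0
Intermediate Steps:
c(f) = 0
-c(b(-5)) = -1*0 = 0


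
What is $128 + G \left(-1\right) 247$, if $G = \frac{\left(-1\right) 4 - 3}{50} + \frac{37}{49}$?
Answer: $- \frac{58629}{2450} \approx -23.93$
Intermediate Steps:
$G = \frac{1507}{2450}$ ($G = \left(-4 - 3\right) \frac{1}{50} + 37 \cdot \frac{1}{49} = \left(-7\right) \frac{1}{50} + \frac{37}{49} = - \frac{7}{50} + \frac{37}{49} = \frac{1507}{2450} \approx 0.6151$)
$128 + G \left(-1\right) 247 = 128 + \frac{1507}{2450} \left(-1\right) 247 = 128 - \frac{372229}{2450} = - \frac{58629}{2450}$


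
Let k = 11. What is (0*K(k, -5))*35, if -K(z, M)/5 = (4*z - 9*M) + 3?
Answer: 0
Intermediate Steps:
K(z, M) = -15 - 20*z + 45*M (K(z, M) = -5*((4*z - 9*M) + 3) = -5*((-9*M + 4*z) + 3) = -5*(3 - 9*M + 4*z) = -15 - 20*z + 45*M)
(0*K(k, -5))*35 = (0*(-15 - 20*11 + 45*(-5)))*35 = (0*(-15 - 220 - 225))*35 = (0*(-460))*35 = 0*35 = 0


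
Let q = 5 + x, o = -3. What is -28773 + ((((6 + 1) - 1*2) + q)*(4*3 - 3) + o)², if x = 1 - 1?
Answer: -21204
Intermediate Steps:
x = 0
q = 5 (q = 5 + 0 = 5)
-28773 + ((((6 + 1) - 1*2) + q)*(4*3 - 3) + o)² = -28773 + ((((6 + 1) - 1*2) + 5)*(4*3 - 3) - 3)² = -28773 + (((7 - 2) + 5)*(12 - 3) - 3)² = -28773 + ((5 + 5)*9 - 3)² = -28773 + (10*9 - 3)² = -28773 + (90 - 3)² = -28773 + 87² = -28773 + 7569 = -21204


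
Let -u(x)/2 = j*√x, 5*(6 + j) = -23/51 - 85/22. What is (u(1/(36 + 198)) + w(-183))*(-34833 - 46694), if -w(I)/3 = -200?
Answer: -48916200 - 3138871027*√26/218790 ≈ -4.8989e+7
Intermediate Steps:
j = -38501/5610 (j = -6 + (-23/51 - 85/22)/5 = -6 + (⅕)*(-4841/1122) = -6 - 4841/5610 = -38501/5610 ≈ -6.8629)
w(I) = 600 (w(I) = -3*(-200) = 600)
u(x) = 38501*√x/2805 (u(x) = -(-38501)*√x/2805 = 38501*√x/2805)
(u(1/(36 + 198)) + w(-183))*(-34833 - 46694) = (38501*√(1/(36 + 198))/2805 + 600)*(-34833 - 46694) = (38501*√(1/234)/2805 + 600)*(-81527) = (38501*(√26/78)/2805 + 600)*(-81527) = (38501*√26/218790 + 600)*(-81527) = (600 + 38501*√26/218790)*(-81527) = -48916200 - 3138871027*√26/218790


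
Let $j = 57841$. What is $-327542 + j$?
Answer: $-269701$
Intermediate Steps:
$-327542 + j = -327542 + 57841 = -269701$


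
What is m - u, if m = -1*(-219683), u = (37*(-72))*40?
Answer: 326243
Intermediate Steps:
u = -106560 (u = -2664*40 = -106560)
m = 219683
m - u = 219683 - 1*(-106560) = 219683 + 106560 = 326243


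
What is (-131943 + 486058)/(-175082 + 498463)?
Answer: 354115/323381 ≈ 1.0950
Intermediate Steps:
(-131943 + 486058)/(-175082 + 498463) = 354115/323381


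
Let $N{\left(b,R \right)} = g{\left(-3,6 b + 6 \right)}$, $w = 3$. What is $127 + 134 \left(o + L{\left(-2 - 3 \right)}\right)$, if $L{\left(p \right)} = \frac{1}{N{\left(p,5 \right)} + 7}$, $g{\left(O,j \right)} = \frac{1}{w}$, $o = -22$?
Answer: $- \frac{30830}{11} \approx -2802.7$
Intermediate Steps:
$g{\left(O,j \right)} = \frac{1}{3}$
$N{\left(b,R \right)} = \frac{1}{3}$
$L{\left(p \right)} = \frac{3}{22}$ ($L{\left(p \right)} = \frac{1}{\frac{1}{3} + 7} = \frac{1}{\frac{22}{3}} = \frac{3}{22}$)
$127 + 134 \left(o + L{\left(-2 - 3 \right)}\right) = 127 + 134 \left(-22 + \frac{3}{22}\right) = 127 + 134 \left(- \frac{481}{22}\right) = 127 - \frac{32227}{11} = - \frac{30830}{11}$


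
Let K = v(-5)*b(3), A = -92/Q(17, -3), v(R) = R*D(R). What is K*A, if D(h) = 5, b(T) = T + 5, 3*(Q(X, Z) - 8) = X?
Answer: 55200/41 ≈ 1346.3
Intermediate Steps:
Q(X, Z) = 8 + X/3
b(T) = 5 + T
v(R) = 5*R (v(R) = R*5 = 5*R)
A = -276/41 (A = -92/(8 + (⅓)*17) = -92/(8 + 17/3) = -92/41/3 = -92*3/41 = -276/41 ≈ -6.7317)
K = -200 (K = (5*(-5))*(5 + 3) = -25*8 = -200)
K*A = -200*(-276/41) = 55200/41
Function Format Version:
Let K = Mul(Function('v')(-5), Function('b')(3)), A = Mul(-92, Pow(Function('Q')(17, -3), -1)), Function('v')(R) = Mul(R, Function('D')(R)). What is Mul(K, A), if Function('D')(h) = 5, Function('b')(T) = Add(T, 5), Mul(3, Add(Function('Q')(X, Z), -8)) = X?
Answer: Rational(55200, 41) ≈ 1346.3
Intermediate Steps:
Function('Q')(X, Z) = Add(8, Mul(Rational(1, 3), X))
Function('b')(T) = Add(5, T)
Function('v')(R) = Mul(5, R) (Function('v')(R) = Mul(R, 5) = Mul(5, R))
A = Rational(-276, 41) (A = Mul(-92, Pow(Add(8, Mul(Rational(1, 3), 17)), -1)) = Mul(-92, Pow(Add(8, Rational(17, 3)), -1)) = Mul(-92, Pow(Rational(41, 3), -1)) = Mul(-92, Rational(3, 41)) = Rational(-276, 41) ≈ -6.7317)
K = -200 (K = Mul(Mul(5, -5), Add(5, 3)) = Mul(-25, 8) = -200)
Mul(K, A) = Mul(-200, Rational(-276, 41)) = Rational(55200, 41)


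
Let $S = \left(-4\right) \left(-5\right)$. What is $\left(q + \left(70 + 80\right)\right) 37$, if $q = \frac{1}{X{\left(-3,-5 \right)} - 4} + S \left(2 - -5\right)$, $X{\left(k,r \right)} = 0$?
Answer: $\frac{42883}{4} \approx 10721.0$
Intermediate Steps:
$S = 20$
$q = \frac{559}{4}$ ($q = \frac{1}{0 - 4} + 20 \left(2 - -5\right) = \frac{1}{-4} + 20 \left(2 + 5\right) = - \frac{1}{4} + 20 \cdot 7 = - \frac{1}{4} + 140 = \frac{559}{4} \approx 139.75$)
$\left(q + \left(70 + 80\right)\right) 37 = \left(\frac{559}{4} + \left(70 + 80\right)\right) 37 = \left(\frac{559}{4} + 150\right) 37 = \frac{1159}{4} \cdot 37 = \frac{42883}{4}$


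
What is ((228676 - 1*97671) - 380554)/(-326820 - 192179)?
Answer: 249549/518999 ≈ 0.48083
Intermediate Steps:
((228676 - 1*97671) - 380554)/(-326820 - 192179) = ((228676 - 97671) - 380554)/(-518999) = (131005 - 380554)*(-1/518999) = -249549*(-1/518999) = 249549/518999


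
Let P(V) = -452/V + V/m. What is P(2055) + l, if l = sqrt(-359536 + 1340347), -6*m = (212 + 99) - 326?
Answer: 1688758/2055 + 3*sqrt(108979) ≈ 1812.1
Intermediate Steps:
m = 5/2 (m = -((212 + 99) - 326)/6 = -(311 - 326)/6 = -1/6*(-15) = 5/2 ≈ 2.5000)
P(V) = -452/V + 2*V/5 (P(V) = -452/V + V/(5/2) = -452/V + V*(2/5) = -452/V + 2*V/5)
l = 3*sqrt(108979) (l = sqrt(980811) = 3*sqrt(108979) ≈ 990.36)
P(2055) + l = (-452/2055 + (2/5)*2055) + 3*sqrt(108979) = (-452*1/2055 + 822) + 3*sqrt(108979) = (-452/2055 + 822) + 3*sqrt(108979) = 1688758/2055 + 3*sqrt(108979)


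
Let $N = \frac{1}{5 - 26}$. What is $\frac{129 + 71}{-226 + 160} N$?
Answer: $\frac{100}{693} \approx 0.1443$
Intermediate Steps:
$N = - \frac{1}{21}$ ($N = \frac{1}{-21} = - \frac{1}{21} \approx -0.047619$)
$\frac{129 + 71}{-226 + 160} N = \frac{129 + 71}{-226 + 160} \left(- \frac{1}{21}\right) = \frac{200}{-66} \left(- \frac{1}{21}\right) = 200 \left(- \frac{1}{66}\right) \left(- \frac{1}{21}\right) = \left(- \frac{100}{33}\right) \left(- \frac{1}{21}\right) = \frac{100}{693}$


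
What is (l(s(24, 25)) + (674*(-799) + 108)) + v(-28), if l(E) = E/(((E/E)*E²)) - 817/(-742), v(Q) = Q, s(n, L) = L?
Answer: -9988152133/18550 ≈ -5.3845e+5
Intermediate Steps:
l(E) = 817/742 + 1/E (l(E) = E/((1*E²)) - 817*(-1/742) = E/(E²) + 817/742 = E/E² + 817/742 = 1/E + 817/742 = 817/742 + 1/E)
(l(s(24, 25)) + (674*(-799) + 108)) + v(-28) = ((817/742 + 1/25) + (674*(-799) + 108)) - 28 = ((817/742 + 1/25) + (-538526 + 108)) - 28 = (21167/18550 - 538418) - 28 = -9987632733/18550 - 28 = -9988152133/18550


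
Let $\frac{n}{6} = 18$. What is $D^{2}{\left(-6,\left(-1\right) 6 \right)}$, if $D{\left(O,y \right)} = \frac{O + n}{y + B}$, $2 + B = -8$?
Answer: $\frac{2601}{64} \approx 40.641$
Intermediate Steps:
$B = -10$ ($B = -2 - 8 = -10$)
$n = 108$ ($n = 6 \cdot 18 = 108$)
$D{\left(O,y \right)} = \frac{108 + O}{-10 + y}$ ($D{\left(O,y \right)} = \frac{O + 108}{y - 10} = \frac{108 + O}{-10 + y}$)
$D^{2}{\left(-6,\left(-1\right) 6 \right)} = \left(\frac{108 - 6}{-10 - 6}\right)^{2} = \left(\frac{1}{-10 - 6} \cdot 102\right)^{2} = \left(\frac{1}{-16} \cdot 102\right)^{2} = \left(\left(- \frac{1}{16}\right) 102\right)^{2} = \left(- \frac{51}{8}\right)^{2} = \frac{2601}{64}$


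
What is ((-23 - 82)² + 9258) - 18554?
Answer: 1729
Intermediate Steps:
((-23 - 82)² + 9258) - 18554 = ((-105)² + 9258) - 18554 = (11025 + 9258) - 18554 = 20283 - 18554 = 1729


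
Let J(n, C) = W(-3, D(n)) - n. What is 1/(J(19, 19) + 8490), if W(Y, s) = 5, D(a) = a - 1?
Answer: 1/8476 ≈ 0.00011798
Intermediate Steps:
D(a) = -1 + a
J(n, C) = 5 - n
1/(J(19, 19) + 8490) = 1/((5 - 1*19) + 8490) = 1/((5 - 19) + 8490) = 1/(-14 + 8490) = 1/8476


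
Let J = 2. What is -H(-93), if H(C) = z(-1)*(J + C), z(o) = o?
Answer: -91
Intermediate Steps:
H(C) = -2 - C (H(C) = -(2 + C) = -2 - C)
-H(-93) = -(-2 - 1*(-93)) = -(-2 + 93) = -1*91 = -91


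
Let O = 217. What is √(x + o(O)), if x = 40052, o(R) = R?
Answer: √40269 ≈ 200.67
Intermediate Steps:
√(x + o(O)) = √(40052 + 217) = √40269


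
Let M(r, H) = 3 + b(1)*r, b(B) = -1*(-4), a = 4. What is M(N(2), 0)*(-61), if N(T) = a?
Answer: -1159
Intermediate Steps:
b(B) = 4
N(T) = 4
M(r, H) = 3 + 4*r
M(N(2), 0)*(-61) = (3 + 4*4)*(-61) = (3 + 16)*(-61) = 19*(-61) = -1159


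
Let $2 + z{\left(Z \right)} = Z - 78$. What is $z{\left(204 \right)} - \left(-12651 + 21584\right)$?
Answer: $-8809$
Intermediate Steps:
$z{\left(Z \right)} = -80 + Z$ ($z{\left(Z \right)} = -2 + \left(Z - 78\right) = -2 + \left(-78 + Z\right) = -80 + Z$)
$z{\left(204 \right)} - \left(-12651 + 21584\right) = \left(-80 + 204\right) - \left(-12651 + 21584\right) = 124 - 8933 = -8809$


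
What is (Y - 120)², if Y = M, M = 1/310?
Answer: 1383765601/96100 ≈ 14399.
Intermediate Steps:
M = 1/310 ≈ 0.0032258
Y = 1/310 ≈ 0.0032258
(Y - 120)² = (1/310 - 120)² = (-37199/310)² = 1383765601/96100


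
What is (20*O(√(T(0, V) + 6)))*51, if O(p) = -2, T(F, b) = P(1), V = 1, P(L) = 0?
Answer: -2040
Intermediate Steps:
T(F, b) = 0
(20*O(√(T(0, V) + 6)))*51 = (20*(-2))*51 = -40*51 = -2040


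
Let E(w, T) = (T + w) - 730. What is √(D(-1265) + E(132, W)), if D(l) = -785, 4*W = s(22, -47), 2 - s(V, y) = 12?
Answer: I*√5542/2 ≈ 37.222*I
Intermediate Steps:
s(V, y) = -10 (s(V, y) = 2 - 1*12 = 2 - 12 = -10)
W = -5/2 (W = (¼)*(-10) = -5/2 ≈ -2.5000)
E(w, T) = -730 + T + w
√(D(-1265) + E(132, W)) = √(-785 + (-730 - 5/2 + 132)) = √(-785 - 1201/2) = √(-2771/2) = I*√5542/2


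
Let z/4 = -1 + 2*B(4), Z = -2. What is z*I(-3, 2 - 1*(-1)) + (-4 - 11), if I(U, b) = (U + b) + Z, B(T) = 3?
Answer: -55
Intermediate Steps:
z = 20 (z = 4*(-1 + 2*3) = 4*(-1 + 6) = 4*5 = 20)
I(U, b) = -2 + U + b (I(U, b) = (U + b) - 2 = -2 + U + b)
z*I(-3, 2 - 1*(-1)) + (-4 - 11) = 20*(-2 - 3 + (2 - 1*(-1))) + (-4 - 11) = 20*(-2 - 3 + (2 + 1)) - 15 = 20*(-2 - 3 + 3) - 15 = 20*(-2) - 15 = -40 - 15 = -55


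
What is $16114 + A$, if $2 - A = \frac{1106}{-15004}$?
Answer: $\frac{120902785}{7502} \approx 16116.0$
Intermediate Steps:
$A = \frac{15557}{7502}$ ($A = 2 - \frac{1106}{-15004} = 2 - 1106 \left(- \frac{1}{15004}\right) = 2 - - \frac{553}{7502} = 2 + \frac{553}{7502} = \frac{15557}{7502} \approx 2.0737$)
$16114 + A = 16114 + \frac{15557}{7502} = \frac{120902785}{7502}$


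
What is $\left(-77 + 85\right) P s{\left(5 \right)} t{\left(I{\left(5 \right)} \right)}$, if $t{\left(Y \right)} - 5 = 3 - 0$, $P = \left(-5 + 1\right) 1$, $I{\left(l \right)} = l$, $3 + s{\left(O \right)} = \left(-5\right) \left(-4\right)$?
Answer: $-4352$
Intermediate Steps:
$s{\left(O \right)} = 17$ ($s{\left(O \right)} = -3 - -20 = -3 + 20 = 17$)
$P = -4$ ($P = \left(-4\right) 1 = -4$)
$t{\left(Y \right)} = 8$ ($t{\left(Y \right)} = 5 + \left(3 - 0\right) = 5 + \left(3 + 0\right) = 5 + 3 = 8$)
$\left(-77 + 85\right) P s{\left(5 \right)} t{\left(I{\left(5 \right)} \right)} = \left(-77 + 85\right) \left(-4\right) 17 \cdot 8 = 8 \left(\left(-68\right) 8\right) = 8 \left(-544\right) = -4352$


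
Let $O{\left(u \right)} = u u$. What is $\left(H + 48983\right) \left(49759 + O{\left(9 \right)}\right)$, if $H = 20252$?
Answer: $3450672400$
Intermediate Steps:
$O{\left(u \right)} = u^{2}$
$\left(H + 48983\right) \left(49759 + O{\left(9 \right)}\right) = \left(20252 + 48983\right) \left(49759 + 9^{2}\right) = 69235 \left(49759 + 81\right) = 69235 \cdot 49840 = 3450672400$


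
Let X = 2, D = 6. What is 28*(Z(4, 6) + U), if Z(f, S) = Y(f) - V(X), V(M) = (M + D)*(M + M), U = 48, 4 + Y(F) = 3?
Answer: 420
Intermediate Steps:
Y(F) = -1 (Y(F) = -4 + 3 = -1)
V(M) = 2*M*(6 + M) (V(M) = (M + 6)*(M + M) = (6 + M)*(2*M) = 2*M*(6 + M))
Z(f, S) = -33 (Z(f, S) = -1 - 2*2*(6 + 2) = -1 - 2*2*8 = -1 - 1*32 = -1 - 32 = -33)
28*(Z(4, 6) + U) = 28*(-33 + 48) = 28*15 = 420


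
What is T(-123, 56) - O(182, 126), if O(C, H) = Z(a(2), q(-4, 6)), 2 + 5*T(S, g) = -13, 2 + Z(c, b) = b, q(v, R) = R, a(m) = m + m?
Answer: -7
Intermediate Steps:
a(m) = 2*m
Z(c, b) = -2 + b
T(S, g) = -3 (T(S, g) = -⅖ + (⅕)*(-13) = -⅖ - 13/5 = -3)
O(C, H) = 4 (O(C, H) = -2 + 6 = 4)
T(-123, 56) - O(182, 126) = -3 - 1*4 = -3 - 4 = -7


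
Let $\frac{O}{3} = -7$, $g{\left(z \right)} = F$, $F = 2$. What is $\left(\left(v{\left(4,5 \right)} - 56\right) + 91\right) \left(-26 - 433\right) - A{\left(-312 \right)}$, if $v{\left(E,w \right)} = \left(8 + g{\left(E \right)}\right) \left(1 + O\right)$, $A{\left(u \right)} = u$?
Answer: $76047$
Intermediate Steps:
$g{\left(z \right)} = 2$
$O = -21$ ($O = 3 \left(-7\right) = -21$)
$v{\left(E,w \right)} = -200$ ($v{\left(E,w \right)} = \left(8 + 2\right) \left(1 - 21\right) = 10 \left(-20\right) = -200$)
$\left(\left(v{\left(4,5 \right)} - 56\right) + 91\right) \left(-26 - 433\right) - A{\left(-312 \right)} = \left(\left(-200 - 56\right) + 91\right) \left(-26 - 433\right) - -312 = \left(-256 + 91\right) \left(-459\right) + 312 = \left(-165\right) \left(-459\right) + 312 = 75735 + 312 = 76047$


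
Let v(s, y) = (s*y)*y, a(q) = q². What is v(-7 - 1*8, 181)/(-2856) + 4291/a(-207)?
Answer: 7022965477/40792248 ≈ 172.16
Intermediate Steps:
v(s, y) = s*y²
v(-7 - 1*8, 181)/(-2856) + 4291/a(-207) = ((-7 - 1*8)*181²)/(-2856) + 4291/((-207)²) = ((-7 - 8)*32761)*(-1/2856) + 4291/42849 = -15*32761*(-1/2856) + 4291*(1/42849) = -491415*(-1/2856) + 4291/42849 = 163805/952 + 4291/42849 = 7022965477/40792248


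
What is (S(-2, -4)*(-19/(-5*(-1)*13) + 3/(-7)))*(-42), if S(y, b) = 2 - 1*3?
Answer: -1968/65 ≈ -30.277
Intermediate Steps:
S(y, b) = -1 (S(y, b) = 2 - 3 = -1)
(S(-2, -4)*(-19/(-5*(-1)*13) + 3/(-7)))*(-42) = -(-19/(-5*(-1)*13) + 3/(-7))*(-42) = -(-19/(5*13) + 3*(-1/7))*(-42) = -(-19/65 - 3/7)*(-42) = -1*(-328/455)*(-42) = (328/455)*(-42) = -1968/65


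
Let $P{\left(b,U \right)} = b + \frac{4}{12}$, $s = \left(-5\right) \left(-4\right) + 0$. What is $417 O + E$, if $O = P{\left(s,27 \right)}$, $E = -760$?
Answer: $7719$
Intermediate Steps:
$s = 20$ ($s = 20 + 0 = 20$)
$P{\left(b,U \right)} = \frac{1}{3} + b$ ($P{\left(b,U \right)} = b + 4 \cdot \frac{1}{12} = b + \frac{1}{3} = \frac{1}{3} + b$)
$O = \frac{61}{3}$ ($O = \frac{1}{3} + 20 = \frac{61}{3} \approx 20.333$)
$417 O + E = 417 \cdot \frac{61}{3} - 760 = 8479 - 760 = 7719$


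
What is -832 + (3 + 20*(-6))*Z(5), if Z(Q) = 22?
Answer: -3406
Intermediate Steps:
-832 + (3 + 20*(-6))*Z(5) = -832 + (3 + 20*(-6))*22 = -832 + (3 - 120)*22 = -832 - 117*22 = -832 - 2574 = -3406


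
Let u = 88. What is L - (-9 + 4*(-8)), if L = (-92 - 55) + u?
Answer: -18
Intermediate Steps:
L = -59 (L = (-92 - 55) + 88 = -147 + 88 = -59)
L - (-9 + 4*(-8)) = -59 - (-9 + 4*(-8)) = -59 - (-9 - 32) = -59 - 1*(-41) = -59 + 41 = -18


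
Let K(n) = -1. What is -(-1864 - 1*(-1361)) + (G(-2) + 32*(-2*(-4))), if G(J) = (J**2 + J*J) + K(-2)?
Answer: 766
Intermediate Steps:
G(J) = -1 + 2*J**2 (G(J) = (J**2 + J*J) - 1 = (J**2 + J**2) - 1 = 2*J**2 - 1 = -1 + 2*J**2)
-(-1864 - 1*(-1361)) + (G(-2) + 32*(-2*(-4))) = -(-1864 - 1*(-1361)) + ((-1 + 2*(-2)**2) + 32*(-2*(-4))) = -(-1864 + 1361) + ((-1 + 2*4) + 32*8) = -1*(-503) + ((-1 + 8) + 256) = 503 + (7 + 256) = 503 + 263 = 766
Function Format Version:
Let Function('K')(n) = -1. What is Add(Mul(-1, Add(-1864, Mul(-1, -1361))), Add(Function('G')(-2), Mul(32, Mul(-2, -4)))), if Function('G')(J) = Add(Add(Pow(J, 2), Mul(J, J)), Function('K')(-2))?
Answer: 766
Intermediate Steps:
Function('G')(J) = Add(-1, Mul(2, Pow(J, 2))) (Function('G')(J) = Add(Add(Pow(J, 2), Mul(J, J)), -1) = Add(Add(Pow(J, 2), Pow(J, 2)), -1) = Add(Mul(2, Pow(J, 2)), -1) = Add(-1, Mul(2, Pow(J, 2))))
Add(Mul(-1, Add(-1864, Mul(-1, -1361))), Add(Function('G')(-2), Mul(32, Mul(-2, -4)))) = Add(Mul(-1, Add(-1864, Mul(-1, -1361))), Add(Add(-1, Mul(2, Pow(-2, 2))), Mul(32, Mul(-2, -4)))) = Add(Mul(-1, Add(-1864, 1361)), Add(Add(-1, Mul(2, 4)), Mul(32, 8))) = Add(Mul(-1, -503), Add(Add(-1, 8), 256)) = Add(503, Add(7, 256)) = Add(503, 263) = 766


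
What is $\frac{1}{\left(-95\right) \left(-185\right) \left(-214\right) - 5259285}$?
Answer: $- \frac{1}{9020335} \approx -1.1086 \cdot 10^{-7}$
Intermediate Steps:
$\frac{1}{\left(-95\right) \left(-185\right) \left(-214\right) - 5259285} = \frac{1}{17575 \left(-214\right) - 5259285} = \frac{1}{-3761050 - 5259285} = \frac{1}{-9020335} = - \frac{1}{9020335}$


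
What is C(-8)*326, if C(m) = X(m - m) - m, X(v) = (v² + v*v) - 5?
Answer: 978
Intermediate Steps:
X(v) = -5 + 2*v² (X(v) = (v² + v²) - 5 = 2*v² - 5 = -5 + 2*v²)
C(m) = -5 - m (C(m) = (-5 + 2*(m - m)²) - m = (-5 + 2*0²) - m = (-5 + 2*0) - m = (-5 + 0) - m = -5 - m)
C(-8)*326 = (-5 - 1*(-8))*326 = (-5 + 8)*326 = 3*326 = 978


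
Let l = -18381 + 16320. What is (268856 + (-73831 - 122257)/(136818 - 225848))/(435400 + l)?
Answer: 11968222884/19290085585 ≈ 0.62043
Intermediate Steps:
l = -2061
(268856 + (-73831 - 122257)/(136818 - 225848))/(435400 + l) = (268856 + (-73831 - 122257)/(136818 - 225848))/(435400 - 2061) = (268856 - 196088/(-89030))/433339 = (268856 - 196088*(-1/89030))*(1/433339) = (268856 + 98044/44515)*(1/433339) = (11968222884/44515)*(1/433339) = 11968222884/19290085585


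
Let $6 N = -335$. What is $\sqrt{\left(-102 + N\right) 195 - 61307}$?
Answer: $\frac{i \sqrt{368338}}{2} \approx 303.45 i$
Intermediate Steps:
$N = - \frac{335}{6}$ ($N = \frac{1}{6} \left(-335\right) = - \frac{335}{6} \approx -55.833$)
$\sqrt{\left(-102 + N\right) 195 - 61307} = \sqrt{\left(-102 - \frac{335}{6}\right) 195 - 61307} = \sqrt{\left(- \frac{947}{6}\right) 195 - 61307} = \sqrt{- \frac{61555}{2} - 61307} = \sqrt{- \frac{184169}{2}} = \frac{i \sqrt{368338}}{2}$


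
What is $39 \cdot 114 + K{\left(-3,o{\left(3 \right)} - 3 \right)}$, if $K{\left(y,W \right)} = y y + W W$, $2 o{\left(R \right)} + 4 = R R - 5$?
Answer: $4464$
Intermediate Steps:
$o{\left(R \right)} = - \frac{9}{2} + \frac{R^{2}}{2}$ ($o{\left(R \right)} = -2 + \frac{R R - 5}{2} = -2 + \frac{R^{2} - 5}{2} = -2 + \frac{-5 + R^{2}}{2} = -2 + \left(- \frac{5}{2} + \frac{R^{2}}{2}\right) = - \frac{9}{2} + \frac{R^{2}}{2}$)
$K{\left(y,W \right)} = W^{2} + y^{2}$ ($K{\left(y,W \right)} = y^{2} + W^{2} = W^{2} + y^{2}$)
$39 \cdot 114 + K{\left(-3,o{\left(3 \right)} - 3 \right)} = 39 \cdot 114 + \left(\left(\left(- \frac{9}{2} + \frac{3^{2}}{2}\right) - 3\right)^{2} + \left(-3\right)^{2}\right) = 4446 + \left(\left(\left(- \frac{9}{2} + \frac{1}{2} \cdot 9\right) - 3\right)^{2} + 9\right) = 4446 + \left(\left(\left(- \frac{9}{2} + \frac{9}{2}\right) - 3\right)^{2} + 9\right) = 4446 + \left(\left(0 - 3\right)^{2} + 9\right) = 4446 + \left(\left(-3\right)^{2} + 9\right) = 4446 + \left(9 + 9\right) = 4446 + 18 = 4464$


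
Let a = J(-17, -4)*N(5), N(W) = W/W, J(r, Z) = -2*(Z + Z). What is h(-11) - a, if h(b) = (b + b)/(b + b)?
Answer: -15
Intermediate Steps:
J(r, Z) = -4*Z
N(W) = 1
h(b) = 1 (h(b) = (2*b)/((2*b)) = (2*b)*(1/(2*b)) = 1)
a = 16 (a = -4*(-4)*1 = 16*1 = 16)
h(-11) - a = 1 - 1*16 = 1 - 16 = -15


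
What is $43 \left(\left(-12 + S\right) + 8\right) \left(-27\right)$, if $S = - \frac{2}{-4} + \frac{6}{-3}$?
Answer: $\frac{12771}{2} \approx 6385.5$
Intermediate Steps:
$S = - \frac{3}{2}$ ($S = \left(-2\right) \left(- \frac{1}{4}\right) + 6 \left(- \frac{1}{3}\right) = \frac{1}{2} - 2 = - \frac{3}{2} \approx -1.5$)
$43 \left(\left(-12 + S\right) + 8\right) \left(-27\right) = 43 \left(\left(-12 - \frac{3}{2}\right) + 8\right) \left(-27\right) = 43 \left(- \frac{27}{2} + 8\right) \left(-27\right) = 43 \left(- \frac{11}{2}\right) \left(-27\right) = \left(- \frac{473}{2}\right) \left(-27\right) = \frac{12771}{2}$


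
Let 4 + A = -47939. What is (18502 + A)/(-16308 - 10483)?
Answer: 29441/26791 ≈ 1.0989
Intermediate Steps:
A = -47943 (A = -4 - 47939 = -47943)
(18502 + A)/(-16308 - 10483) = (18502 - 47943)/(-16308 - 10483) = -29441/(-26791) = -29441*(-1/26791) = 29441/26791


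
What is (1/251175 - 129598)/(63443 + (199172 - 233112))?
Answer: -32551777649/7410416025 ≈ -4.3927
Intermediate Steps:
(1/251175 - 129598)/(63443 + (199172 - 233112)) = (1/251175 - 129598)/(63443 - 33940) = -32551777649/251175/29503 = -32551777649/251175*1/29503 = -32551777649/7410416025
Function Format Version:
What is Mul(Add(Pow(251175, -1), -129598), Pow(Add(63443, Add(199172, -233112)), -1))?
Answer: Rational(-32551777649, 7410416025) ≈ -4.3927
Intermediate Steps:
Mul(Add(Pow(251175, -1), -129598), Pow(Add(63443, Add(199172, -233112)), -1)) = Mul(Add(Rational(1, 251175), -129598), Pow(Add(63443, -33940), -1)) = Mul(Rational(-32551777649, 251175), Pow(29503, -1)) = Mul(Rational(-32551777649, 251175), Rational(1, 29503)) = Rational(-32551777649, 7410416025)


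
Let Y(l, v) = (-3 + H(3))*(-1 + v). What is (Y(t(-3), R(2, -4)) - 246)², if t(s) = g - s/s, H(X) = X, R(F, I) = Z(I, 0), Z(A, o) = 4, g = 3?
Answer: 60516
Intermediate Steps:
R(F, I) = 4
t(s) = 2 (t(s) = 3 - s/s = 3 - 1*1 = 3 - 1 = 2)
Y(l, v) = 0 (Y(l, v) = (-3 + 3)*(-1 + v) = 0*(-1 + v) = 0)
(Y(t(-3), R(2, -4)) - 246)² = (0 - 246)² = (-246)² = 60516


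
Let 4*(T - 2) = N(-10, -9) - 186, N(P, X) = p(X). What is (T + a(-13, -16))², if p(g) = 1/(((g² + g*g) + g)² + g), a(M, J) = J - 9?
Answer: 42317614029601/8760960000 ≈ 4830.3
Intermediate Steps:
a(M, J) = -9 + J
p(g) = 1/(g + (g + 2*g²)²) (p(g) = 1/(((g² + g²) + g)² + g) = 1/((2*g² + g)² + g) = 1/((g + 2*g²)² + g) = 1/(g + (g + 2*g²)²))
N(P, X) = 1/(X*(1 + X*(1 + 2*X)²))
T = -4165199/93600 (T = 2 + (1/((-9)*(1 - 9*(1 + 2*(-9))²)) - 186)/4 = 2 + (-1/(9*(1 - 9*(1 - 18)²)) - 186)/4 = 2 + (-1/(9*(1 - 9*(-17)²)) - 186)/4 = 2 + (-1/(9*(1 - 9*289)) - 186)/4 = 2 + (-1/(9*(1 - 2601)) - 186)/4 = 2 + (-⅑/(-2600) - 186)/4 = 2 + (-⅑*(-1/2600) - 186)/4 = 2 + (1/23400 - 186)/4 = 2 + (¼)*(-4352399/23400) = 2 - 4352399/93600 = -4165199/93600 ≈ -44.500)
(T + a(-13, -16))² = (-4165199/93600 + (-9 - 16))² = (-4165199/93600 - 25)² = (-6505199/93600)² = 42317614029601/8760960000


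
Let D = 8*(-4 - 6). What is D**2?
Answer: 6400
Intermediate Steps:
D = -80 (D = 8*(-10) = -80)
D**2 = (-80)**2 = 6400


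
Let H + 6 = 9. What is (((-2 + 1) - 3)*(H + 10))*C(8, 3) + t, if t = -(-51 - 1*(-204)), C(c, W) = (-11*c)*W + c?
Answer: 13159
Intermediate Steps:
H = 3 (H = -6 + 9 = 3)
C(c, W) = c - 11*W*c (C(c, W) = -11*W*c + c = c - 11*W*c)
t = -153 (t = -(-51 + 204) = -1*153 = -153)
(((-2 + 1) - 3)*(H + 10))*C(8, 3) + t = (((-2 + 1) - 3)*(3 + 10))*(8*(1 - 11*3)) - 153 = ((-1 - 3)*13)*(8*(1 - 33)) - 153 = (-4*13)*(8*(-32)) - 153 = -52*(-256) - 153 = 13312 - 153 = 13159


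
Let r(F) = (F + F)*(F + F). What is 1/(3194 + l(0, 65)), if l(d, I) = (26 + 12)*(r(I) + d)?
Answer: 1/645394 ≈ 1.5494e-6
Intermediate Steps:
r(F) = 4*F² (r(F) = (2*F)*(2*F) = 4*F²)
l(d, I) = 38*d + 152*I² (l(d, I) = (26 + 12)*(4*I² + d) = 38*(d + 4*I²) = 38*d + 152*I²)
1/(3194 + l(0, 65)) = 1/(3194 + (38*0 + 152*65²)) = 1/(3194 + (0 + 152*4225)) = 1/(3194 + (0 + 642200)) = 1/(3194 + 642200) = 1/645394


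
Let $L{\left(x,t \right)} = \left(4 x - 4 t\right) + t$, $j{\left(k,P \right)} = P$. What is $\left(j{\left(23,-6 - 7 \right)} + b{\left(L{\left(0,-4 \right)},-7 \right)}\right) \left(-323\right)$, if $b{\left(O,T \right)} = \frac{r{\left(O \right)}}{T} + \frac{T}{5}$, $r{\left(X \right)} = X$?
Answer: $\frac{182172}{35} \approx 5204.9$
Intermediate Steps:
$L{\left(x,t \right)} = - 3 t + 4 x$ ($L{\left(x,t \right)} = \left(- 4 t + 4 x\right) + t = - 3 t + 4 x$)
$b{\left(O,T \right)} = \frac{T}{5} + \frac{O}{T}$ ($b{\left(O,T \right)} = \frac{O}{T} + \frac{T}{5} = \frac{T}{5} + \frac{O}{T}$)
$\left(j{\left(23,-6 - 7 \right)} + b{\left(L{\left(0,-4 \right)},-7 \right)}\right) \left(-323\right) = \left(\left(-6 - 7\right) + \left(\frac{1}{5} \left(-7\right) + \frac{\left(-3\right) \left(-4\right) + 4 \cdot 0}{-7}\right)\right) \left(-323\right) = \left(-13 + \left(- \frac{7}{5} + \left(12 + 0\right) \left(- \frac{1}{7}\right)\right)\right) \left(-323\right) = \left(-13 + \left(- \frac{7}{5} + 12 \left(- \frac{1}{7}\right)\right)\right) \left(-323\right) = \left(-13 - \frac{109}{35}\right) \left(-323\right) = \left(- \frac{564}{35}\right) \left(-323\right) = \frac{182172}{35}$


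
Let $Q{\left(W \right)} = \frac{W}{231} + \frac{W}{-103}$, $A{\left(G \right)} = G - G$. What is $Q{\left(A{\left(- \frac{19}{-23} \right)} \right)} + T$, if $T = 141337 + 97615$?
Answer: $238952$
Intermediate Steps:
$A{\left(G \right)} = 0$
$Q{\left(W \right)} = - \frac{128 W}{23793}$ ($Q{\left(W \right)} = W \frac{1}{231} + W \left(- \frac{1}{103}\right) = \frac{W}{231} - \frac{W}{103} = - \frac{128 W}{23793}$)
$T = 238952$
$Q{\left(A{\left(- \frac{19}{-23} \right)} \right)} + T = \left(- \frac{128}{23793}\right) 0 + 238952 = 0 + 238952 = 238952$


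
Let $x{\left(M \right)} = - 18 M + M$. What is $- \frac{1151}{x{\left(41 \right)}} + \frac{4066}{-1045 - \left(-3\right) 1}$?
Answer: $- \frac{817330}{363137} \approx -2.2507$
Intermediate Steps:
$x{\left(M \right)} = - 17 M$
$- \frac{1151}{x{\left(41 \right)}} + \frac{4066}{-1045 - \left(-3\right) 1} = - \frac{1151}{\left(-17\right) 41} + \frac{4066}{-1045 - \left(-3\right) 1} = - \frac{1151}{-697} + \frac{4066}{-1045 - -3} = \left(-1151\right) \left(- \frac{1}{697}\right) + \frac{4066}{-1045 + 3} = \frac{1151}{697} + \frac{4066}{-1042} = \frac{1151}{697} + 4066 \left(- \frac{1}{1042}\right) = \frac{1151}{697} - \frac{2033}{521} = - \frac{817330}{363137}$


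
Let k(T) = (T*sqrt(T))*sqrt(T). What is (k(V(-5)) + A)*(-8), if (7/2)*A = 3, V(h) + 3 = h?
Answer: -3632/7 ≈ -518.86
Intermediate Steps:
V(h) = -3 + h
A = 6/7 (A = (2/7)*3 = 6/7 ≈ 0.85714)
k(T) = T**2 (k(T) = T**(3/2)*sqrt(T) = T**2)
(k(V(-5)) + A)*(-8) = ((-3 - 5)**2 + 6/7)*(-8) = ((-8)**2 + 6/7)*(-8) = (64 + 6/7)*(-8) = (454/7)*(-8) = -3632/7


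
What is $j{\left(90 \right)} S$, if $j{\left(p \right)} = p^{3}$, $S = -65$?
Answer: $-47385000$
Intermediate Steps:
$j{\left(90 \right)} S = 90^{3} \left(-65\right) = 729000 \left(-65\right) = -47385000$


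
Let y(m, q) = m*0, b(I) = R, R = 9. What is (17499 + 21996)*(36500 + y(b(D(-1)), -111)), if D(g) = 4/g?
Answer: 1441567500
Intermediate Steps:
b(I) = 9
y(m, q) = 0
(17499 + 21996)*(36500 + y(b(D(-1)), -111)) = (17499 + 21996)*(36500 + 0) = 39495*36500 = 1441567500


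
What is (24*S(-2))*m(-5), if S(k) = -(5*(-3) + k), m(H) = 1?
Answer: 408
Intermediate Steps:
S(k) = 15 - k (S(k) = -(-15 + k) = 15 - k)
(24*S(-2))*m(-5) = (24*(15 - 1*(-2)))*1 = (24*(15 + 2))*1 = (24*17)*1 = 408*1 = 408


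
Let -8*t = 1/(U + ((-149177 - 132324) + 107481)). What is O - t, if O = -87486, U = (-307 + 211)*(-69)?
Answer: -117158451649/1339168 ≈ -87486.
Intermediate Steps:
U = 6624 (U = -96*(-69) = 6624)
t = 1/1339168 (t = -1/(8*(6624 + ((-149177 - 132324) + 107481))) = -1/(8*(6624 + (-281501 + 107481))) = -1/(8*(6624 - 174020)) = -⅛/(-167396) = -⅛*(-1/167396) = 1/1339168 ≈ 7.4673e-7)
O - t = -87486 - 1*1/1339168 = -87486 - 1/1339168 = -117158451649/1339168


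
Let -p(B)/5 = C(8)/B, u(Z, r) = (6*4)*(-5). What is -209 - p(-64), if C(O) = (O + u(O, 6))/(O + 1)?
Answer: -7489/36 ≈ -208.03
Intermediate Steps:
u(Z, r) = -120 (u(Z, r) = 24*(-5) = -120)
C(O) = (-120 + O)/(1 + O) (C(O) = (O - 120)/(O + 1) = (-120 + O)/(1 + O))
p(B) = 560/(9*B) (p(B) = -5*(-120 + 8)/(1 + 8)/B = -5*-112/9/B = -5*(⅑)*(-112)/B = -(-560)/(9*B) = 560/(9*B))
-209 - p(-64) = -209 - 560/(9*(-64)) = -209 - 560*(-1)/(9*64) = -209 - 1*(-35/36) = -209 + 35/36 = -7489/36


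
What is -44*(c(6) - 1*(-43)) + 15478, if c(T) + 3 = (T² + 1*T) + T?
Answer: 11606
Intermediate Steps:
c(T) = -3 + T² + 2*T (c(T) = -3 + ((T² + 1*T) + T) = -3 + ((T² + T) + T) = -3 + ((T + T²) + T) = -3 + (T² + 2*T) = -3 + T² + 2*T)
-44*(c(6) - 1*(-43)) + 15478 = -44*((-3 + 6² + 2*6) - 1*(-43)) + 15478 = -44*((-3 + 36 + 12) + 43) + 15478 = -44*(45 + 43) + 15478 = -44*88 + 15478 = -3872 + 15478 = 11606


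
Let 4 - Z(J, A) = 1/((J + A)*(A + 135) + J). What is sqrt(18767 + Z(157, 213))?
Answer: sqrt(311966377990502)/128917 ≈ 137.01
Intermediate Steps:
Z(J, A) = 4 - 1/(J + (135 + A)*(A + J)) (Z(J, A) = 4 - 1/((J + A)*(A + 135) + J) = 4 - 1/((A + J)*(135 + A) + J) = 4 - 1/((135 + A)*(A + J) + J) = 4 - 1/(J + (135 + A)*(A + J)))
sqrt(18767 + Z(157, 213)) = sqrt(18767 + (-1 + 4*213**2 + 540*213 + 544*157 + 4*213*157)/(213**2 + 135*213 + 136*157 + 213*157)) = sqrt(18767 + (-1 + 4*45369 + 115020 + 85408 + 133764)/(45369 + 28755 + 21352 + 33441)) = sqrt(18767 + (-1 + 181476 + 115020 + 85408 + 133764)/128917) = sqrt(18767 + (1/128917)*515667) = sqrt(18767 + 515667/128917) = sqrt(2419901006/128917) = sqrt(311966377990502)/128917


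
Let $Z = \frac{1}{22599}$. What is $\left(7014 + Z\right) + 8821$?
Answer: $\frac{357855166}{22599} \approx 15835.0$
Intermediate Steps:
$Z = \frac{1}{22599} \approx 4.425 \cdot 10^{-5}$
$\left(7014 + Z\right) + 8821 = \left(7014 + \frac{1}{22599}\right) + 8821 = \frac{158509387}{22599} + 8821 = \frac{357855166}{22599}$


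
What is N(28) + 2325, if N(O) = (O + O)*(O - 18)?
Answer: 2885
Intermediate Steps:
N(O) = 2*O*(-18 + O) (N(O) = (2*O)*(-18 + O) = 2*O*(-18 + O))
N(28) + 2325 = 2*28*(-18 + 28) + 2325 = 2*28*10 + 2325 = 560 + 2325 = 2885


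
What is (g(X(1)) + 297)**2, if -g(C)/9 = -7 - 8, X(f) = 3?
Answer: 186624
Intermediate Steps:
g(C) = 135 (g(C) = -9*(-7 - 8) = -9*(-15) = 135)
(g(X(1)) + 297)**2 = (135 + 297)**2 = 432**2 = 186624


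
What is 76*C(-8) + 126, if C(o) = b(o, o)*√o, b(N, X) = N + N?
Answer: 126 - 2432*I*√2 ≈ 126.0 - 3439.4*I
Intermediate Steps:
b(N, X) = 2*N
C(o) = 2*o^(3/2) (C(o) = (2*o)*√o = 2*o^(3/2))
76*C(-8) + 126 = 76*(2*(-8)^(3/2)) + 126 = 76*(2*(-16*I*√2)) + 126 = 76*(-32*I*√2) + 126 = -2432*I*√2 + 126 = 126 - 2432*I*√2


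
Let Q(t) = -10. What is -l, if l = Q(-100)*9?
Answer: 90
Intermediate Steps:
l = -90 (l = -10*9 = -90)
-l = -1*(-90) = 90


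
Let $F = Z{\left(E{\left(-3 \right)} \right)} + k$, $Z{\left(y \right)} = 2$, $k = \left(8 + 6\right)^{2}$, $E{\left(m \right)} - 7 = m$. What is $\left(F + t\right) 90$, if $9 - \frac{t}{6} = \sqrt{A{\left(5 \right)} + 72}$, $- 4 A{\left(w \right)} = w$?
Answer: $22680 - 270 \sqrt{283} \approx 18138.0$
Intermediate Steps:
$A{\left(w \right)} = - \frac{w}{4}$
$E{\left(m \right)} = 7 + m$
$k = 196$ ($k = 14^{2} = 196$)
$t = 54 - 3 \sqrt{283}$ ($t = 54 - 6 \sqrt{\left(- \frac{1}{4}\right) 5 + 72} = 54 - 6 \sqrt{- \frac{5}{4} + 72} = 54 - 6 \sqrt{\frac{283}{4}} = 54 - 6 \frac{\sqrt{283}}{2} = 54 - 3 \sqrt{283} \approx 3.5322$)
$F = 198$ ($F = 2 + 196 = 198$)
$\left(F + t\right) 90 = \left(198 + \left(54 - 3 \sqrt{283}\right)\right) 90 = \left(252 - 3 \sqrt{283}\right) 90 = 22680 - 270 \sqrt{283}$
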